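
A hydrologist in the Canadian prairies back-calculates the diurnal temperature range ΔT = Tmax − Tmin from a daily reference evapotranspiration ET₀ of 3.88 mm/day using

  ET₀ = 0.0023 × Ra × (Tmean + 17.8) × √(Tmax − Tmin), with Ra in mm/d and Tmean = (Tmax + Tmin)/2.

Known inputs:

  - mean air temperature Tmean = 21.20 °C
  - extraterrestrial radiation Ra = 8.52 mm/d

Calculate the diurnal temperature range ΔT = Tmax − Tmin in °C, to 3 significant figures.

√ΔT = ET₀ / [0.0023 × Ra × (Tmean+17.8)] = 3.88 / (0.0023 × 8.52 × 39.00) = 5.0769
ΔT = 5.0769² = 25.775 °C

25.8 °C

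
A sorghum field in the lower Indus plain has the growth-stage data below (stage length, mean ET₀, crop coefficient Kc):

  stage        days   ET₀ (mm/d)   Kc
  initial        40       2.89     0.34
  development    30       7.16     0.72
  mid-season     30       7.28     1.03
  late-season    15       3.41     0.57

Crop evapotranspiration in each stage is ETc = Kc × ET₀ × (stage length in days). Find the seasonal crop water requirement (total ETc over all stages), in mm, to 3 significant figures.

448 mm

initial: 0.34 × 2.89 × 40 = 39.30 mm
development: 0.72 × 7.16 × 30 = 154.66 mm
mid-season: 1.03 × 7.28 × 30 = 224.95 mm
late-season: 0.57 × 3.41 × 15 = 29.16 mm
Seasonal total = 448.07 mm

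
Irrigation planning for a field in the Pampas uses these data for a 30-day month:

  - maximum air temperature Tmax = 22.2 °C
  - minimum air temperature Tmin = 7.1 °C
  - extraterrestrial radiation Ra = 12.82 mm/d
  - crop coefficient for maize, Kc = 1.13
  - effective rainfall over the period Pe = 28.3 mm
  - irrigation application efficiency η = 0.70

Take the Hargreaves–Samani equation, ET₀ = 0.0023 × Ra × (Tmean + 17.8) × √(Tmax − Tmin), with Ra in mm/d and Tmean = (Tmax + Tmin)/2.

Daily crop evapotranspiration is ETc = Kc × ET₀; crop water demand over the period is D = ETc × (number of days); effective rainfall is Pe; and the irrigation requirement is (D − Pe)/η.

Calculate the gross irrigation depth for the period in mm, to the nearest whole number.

Tmean = (22.2 + 7.1)/2 = 14.65 °C
ET₀ = 0.0023 × 12.82 × (14.65 + 17.8) × √15.1 = 0.0023 × 12.82 × 32.45 × 3.8859 = 3.7181 mm/d
ETc = Kc × ET₀ = 1.13 × 3.7181 = 4.2015 mm/d
Crop demand D = ETc × 30 d = 4.2015 × 30 = 126.045 mm
D − Pe = 126.045 − 28.3 = 97.745 mm
Gross irrigation = 97.745 / 0.70 = 139.636 mm

140 mm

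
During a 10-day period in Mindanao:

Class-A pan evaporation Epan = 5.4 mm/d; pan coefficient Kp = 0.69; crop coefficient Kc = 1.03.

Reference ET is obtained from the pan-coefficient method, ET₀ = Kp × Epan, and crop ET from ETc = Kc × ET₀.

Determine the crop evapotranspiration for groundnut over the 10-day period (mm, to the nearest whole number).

38 mm

ET₀ = 0.69 × 5.4 = 3.7260 mm/d
ETc = Kc × ET₀ = 1.03 × 3.7260 = 3.8378 mm/d
Over 10 days: 3.8378 × 10 = 38.378 mm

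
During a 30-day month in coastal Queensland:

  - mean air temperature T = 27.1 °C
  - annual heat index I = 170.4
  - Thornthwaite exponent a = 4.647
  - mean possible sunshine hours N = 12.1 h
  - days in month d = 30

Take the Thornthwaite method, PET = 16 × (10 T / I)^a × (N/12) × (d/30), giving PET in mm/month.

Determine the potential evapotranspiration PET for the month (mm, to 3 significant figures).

139 mm

10T/I = 10 × 27.1 / 170.4 = 1.5904
(10T/I)^a = 1.5904^4.647 = 8.6377
Uncorrected PET = 16 × 8.6377 = 138.203 mm
Correction = (N/12)(d/30) = (12.1/12)(30/30) = 1.0083
PET = 138.203 × 1.0083 = 139.350 mm/month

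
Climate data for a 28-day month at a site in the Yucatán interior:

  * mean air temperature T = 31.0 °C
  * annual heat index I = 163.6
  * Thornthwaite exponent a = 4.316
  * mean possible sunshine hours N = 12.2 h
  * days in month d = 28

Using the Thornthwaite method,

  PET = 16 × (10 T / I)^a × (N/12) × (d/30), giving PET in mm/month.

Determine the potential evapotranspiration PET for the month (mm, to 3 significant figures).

10T/I = 10 × 31.0 / 163.6 = 1.8949
(10T/I)^a = 1.8949^4.316 = 15.7784
Uncorrected PET = 16 × 15.7784 = 252.454 mm
Correction = (N/12)(d/30) = (12.2/12)(28/30) = 0.9489
PET = 252.454 × 0.9489 = 239.554 mm/month

240 mm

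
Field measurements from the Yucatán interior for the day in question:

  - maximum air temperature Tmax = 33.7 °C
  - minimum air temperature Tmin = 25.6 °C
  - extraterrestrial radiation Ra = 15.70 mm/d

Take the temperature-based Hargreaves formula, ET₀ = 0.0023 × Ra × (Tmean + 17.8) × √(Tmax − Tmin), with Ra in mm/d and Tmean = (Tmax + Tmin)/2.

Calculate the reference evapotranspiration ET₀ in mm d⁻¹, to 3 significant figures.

Tmean = (33.7 + 25.6)/2 = 29.65 °C
ET₀ = 0.0023 × 15.70 × (29.65 + 17.8) × √8.1 = 0.0023 × 15.70 × 47.45 × 2.8460 = 4.8764 mm/d

4.88 mm d⁻¹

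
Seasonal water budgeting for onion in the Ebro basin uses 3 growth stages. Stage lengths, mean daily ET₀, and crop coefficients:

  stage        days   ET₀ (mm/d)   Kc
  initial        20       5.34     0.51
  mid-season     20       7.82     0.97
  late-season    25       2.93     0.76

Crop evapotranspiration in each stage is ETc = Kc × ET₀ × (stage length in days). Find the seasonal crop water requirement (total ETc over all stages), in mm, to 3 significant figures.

262 mm

initial: 0.51 × 5.34 × 20 = 54.47 mm
mid-season: 0.97 × 7.82 × 20 = 151.71 mm
late-season: 0.76 × 2.93 × 25 = 55.67 mm
Seasonal total = 261.85 mm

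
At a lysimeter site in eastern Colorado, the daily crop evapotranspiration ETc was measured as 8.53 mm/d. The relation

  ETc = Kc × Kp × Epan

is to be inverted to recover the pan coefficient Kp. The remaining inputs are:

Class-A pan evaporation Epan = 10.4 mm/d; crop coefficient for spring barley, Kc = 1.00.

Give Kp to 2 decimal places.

0.82

ETc = Kc × Kp × Epan  ⇒  Kp = ETc / (Kc × Epan)
Kp = 8.53 / (1.00 × 10.4) = 8.53 / 10.400 = 0.8202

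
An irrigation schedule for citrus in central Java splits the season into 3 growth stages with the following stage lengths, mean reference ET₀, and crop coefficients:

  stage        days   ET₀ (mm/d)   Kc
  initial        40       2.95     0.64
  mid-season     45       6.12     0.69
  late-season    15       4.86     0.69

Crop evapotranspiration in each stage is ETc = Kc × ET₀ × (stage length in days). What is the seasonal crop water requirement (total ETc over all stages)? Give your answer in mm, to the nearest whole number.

316 mm

initial: 0.64 × 2.95 × 40 = 75.52 mm
mid-season: 0.69 × 6.12 × 45 = 190.03 mm
late-season: 0.69 × 4.86 × 15 = 50.30 mm
Seasonal total = 315.85 mm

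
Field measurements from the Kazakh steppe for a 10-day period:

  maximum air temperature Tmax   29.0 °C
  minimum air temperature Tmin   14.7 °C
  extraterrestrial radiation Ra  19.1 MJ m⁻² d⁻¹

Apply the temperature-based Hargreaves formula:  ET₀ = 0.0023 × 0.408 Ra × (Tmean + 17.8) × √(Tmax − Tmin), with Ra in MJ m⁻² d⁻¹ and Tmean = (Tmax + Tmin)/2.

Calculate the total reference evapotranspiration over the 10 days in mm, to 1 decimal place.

Tmean = (29.0 + 14.7)/2 = 21.85 °C
0.408 Ra = 0.408 × 19.1 = 7.7928 mm/d equivalent
ET₀ = 0.0023 × 7.7928 × (21.85 + 17.8) × √14.3 = 0.0023 × 7.7928 × 39.65 × 3.7815 = 2.6874 mm/d
Over 10 days: 2.6874 × 10 = 26.874 mm

26.9 mm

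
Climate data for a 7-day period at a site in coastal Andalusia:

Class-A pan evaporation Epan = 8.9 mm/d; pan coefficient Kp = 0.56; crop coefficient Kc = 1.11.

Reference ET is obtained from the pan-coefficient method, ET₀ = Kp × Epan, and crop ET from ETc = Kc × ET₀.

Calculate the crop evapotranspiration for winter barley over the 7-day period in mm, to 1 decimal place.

38.7 mm

ET₀ = 0.56 × 8.9 = 4.9840 mm/d
ETc = Kc × ET₀ = 1.11 × 4.9840 = 5.5322 mm/d
Over 7 days: 5.5322 × 7 = 38.725 mm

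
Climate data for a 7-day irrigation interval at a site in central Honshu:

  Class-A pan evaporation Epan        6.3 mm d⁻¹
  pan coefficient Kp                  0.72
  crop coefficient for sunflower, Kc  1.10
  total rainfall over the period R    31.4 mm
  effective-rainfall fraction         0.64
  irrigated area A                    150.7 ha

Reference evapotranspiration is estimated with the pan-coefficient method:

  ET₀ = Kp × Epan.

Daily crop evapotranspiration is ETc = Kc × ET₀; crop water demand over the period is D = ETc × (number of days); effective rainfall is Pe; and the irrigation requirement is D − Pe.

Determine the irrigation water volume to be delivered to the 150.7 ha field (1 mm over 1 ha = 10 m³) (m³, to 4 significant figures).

ET₀ = 0.72 × 6.3 = 4.5360 mm/d
ETc = Kc × ET₀ = 1.10 × 4.5360 = 4.9896 mm/d
Crop demand D = ETc × 7 d = 4.9896 × 7 = 34.927 mm
Pe = 0.64 × 31.4 = 20.096 mm
D − Pe = 34.927 − 20.096 = 14.831 mm
Volume = 14.831 mm × 150.7 ha × 10 = 22350.3 m³

22350 m³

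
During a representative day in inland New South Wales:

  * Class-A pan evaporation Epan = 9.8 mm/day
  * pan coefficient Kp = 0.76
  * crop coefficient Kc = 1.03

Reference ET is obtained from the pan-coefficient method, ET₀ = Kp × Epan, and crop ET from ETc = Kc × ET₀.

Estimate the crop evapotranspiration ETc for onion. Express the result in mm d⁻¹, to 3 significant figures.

7.67 mm d⁻¹

ET₀ = 0.76 × 9.8 = 7.4480 mm/d
ETc = Kc × ET₀ = 1.03 × 7.4480 = 7.6714 mm/d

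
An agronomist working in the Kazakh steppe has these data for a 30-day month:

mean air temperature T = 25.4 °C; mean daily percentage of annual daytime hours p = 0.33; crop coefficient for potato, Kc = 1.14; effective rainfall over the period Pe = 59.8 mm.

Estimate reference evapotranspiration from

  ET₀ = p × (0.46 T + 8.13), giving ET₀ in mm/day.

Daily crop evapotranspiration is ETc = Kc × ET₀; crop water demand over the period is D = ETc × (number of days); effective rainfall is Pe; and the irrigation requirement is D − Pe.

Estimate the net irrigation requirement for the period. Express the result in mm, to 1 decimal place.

ET₀ = 0.33 × (0.46 × 25.4 + 8.13) = 0.33 × 19.814 = 6.5386 mm/d
ETc = Kc × ET₀ = 1.14 × 6.5386 = 7.4540 mm/d
Crop demand D = ETc × 30 d = 7.4540 × 30 = 223.620 mm
D − Pe = 223.620 − 59.8 = 163.820 mm

163.8 mm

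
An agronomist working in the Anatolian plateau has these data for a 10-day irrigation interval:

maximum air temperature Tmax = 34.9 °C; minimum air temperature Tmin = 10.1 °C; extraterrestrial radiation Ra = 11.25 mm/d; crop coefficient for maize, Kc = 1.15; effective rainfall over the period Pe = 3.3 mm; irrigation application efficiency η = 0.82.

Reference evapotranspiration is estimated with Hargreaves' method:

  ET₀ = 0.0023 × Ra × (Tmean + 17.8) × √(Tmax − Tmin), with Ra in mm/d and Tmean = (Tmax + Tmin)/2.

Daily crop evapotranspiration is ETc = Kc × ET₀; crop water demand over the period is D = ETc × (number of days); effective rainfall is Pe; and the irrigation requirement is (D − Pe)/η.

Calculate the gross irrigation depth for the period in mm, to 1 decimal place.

Tmean = (34.9 + 10.1)/2 = 22.50 °C
ET₀ = 0.0023 × 11.25 × (22.50 + 17.8) × √24.8 = 0.0023 × 11.25 × 40.30 × 4.9800 = 5.1930 mm/d
ETc = Kc × ET₀ = 1.15 × 5.1930 = 5.9720 mm/d
Crop demand D = ETc × 10 d = 5.9720 × 10 = 59.720 mm
D − Pe = 59.720 − 3.3 = 56.420 mm
Gross irrigation = 56.420 / 0.82 = 68.805 mm

68.8 mm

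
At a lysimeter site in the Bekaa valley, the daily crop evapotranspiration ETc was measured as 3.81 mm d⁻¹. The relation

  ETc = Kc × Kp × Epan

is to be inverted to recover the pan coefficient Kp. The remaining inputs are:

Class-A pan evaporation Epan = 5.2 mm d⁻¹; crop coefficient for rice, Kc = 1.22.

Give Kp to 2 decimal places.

0.60

ETc = Kc × Kp × Epan  ⇒  Kp = ETc / (Kc × Epan)
Kp = 3.81 / (1.22 × 5.2) = 3.81 / 6.344 = 0.6006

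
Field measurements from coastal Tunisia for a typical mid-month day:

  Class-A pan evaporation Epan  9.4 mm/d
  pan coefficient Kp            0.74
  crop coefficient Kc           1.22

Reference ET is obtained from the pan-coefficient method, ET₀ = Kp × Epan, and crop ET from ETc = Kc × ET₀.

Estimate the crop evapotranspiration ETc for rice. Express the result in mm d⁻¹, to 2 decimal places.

8.49 mm d⁻¹

ET₀ = 0.74 × 9.4 = 6.9560 mm/d
ETc = Kc × ET₀ = 1.22 × 6.9560 = 8.4863 mm/d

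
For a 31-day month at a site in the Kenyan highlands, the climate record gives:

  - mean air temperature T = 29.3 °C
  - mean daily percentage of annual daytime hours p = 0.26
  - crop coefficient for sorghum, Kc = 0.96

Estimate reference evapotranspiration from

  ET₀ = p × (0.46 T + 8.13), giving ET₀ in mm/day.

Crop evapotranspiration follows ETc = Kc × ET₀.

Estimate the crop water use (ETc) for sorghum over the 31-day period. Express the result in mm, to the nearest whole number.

167 mm

ET₀ = 0.26 × (0.46 × 29.3 + 8.13) = 0.26 × 21.608 = 5.6181 mm/d
ETc = Kc × ET₀ = 0.96 × 5.6181 = 5.3934 mm/d
Over 31 days: 5.3934 × 31 = 167.195 mm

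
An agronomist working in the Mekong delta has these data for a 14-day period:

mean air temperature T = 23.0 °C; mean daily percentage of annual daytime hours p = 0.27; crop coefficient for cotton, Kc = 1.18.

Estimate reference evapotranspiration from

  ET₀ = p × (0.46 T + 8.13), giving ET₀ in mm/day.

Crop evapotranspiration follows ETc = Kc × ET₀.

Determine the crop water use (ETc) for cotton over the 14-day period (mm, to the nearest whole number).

ET₀ = 0.27 × (0.46 × 23.0 + 8.13) = 0.27 × 18.710 = 5.0517 mm/d
ETc = Kc × ET₀ = 1.18 × 5.0517 = 5.9610 mm/d
Over 14 days: 5.9610 × 14 = 83.454 mm

83 mm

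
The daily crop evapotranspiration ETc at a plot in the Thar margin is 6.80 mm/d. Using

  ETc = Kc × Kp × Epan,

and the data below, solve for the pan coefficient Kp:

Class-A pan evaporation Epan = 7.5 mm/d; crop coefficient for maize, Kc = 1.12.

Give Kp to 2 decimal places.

ETc = Kc × Kp × Epan  ⇒  Kp = ETc / (Kc × Epan)
Kp = 6.80 / (1.12 × 7.5) = 6.80 / 8.400 = 0.8095

0.81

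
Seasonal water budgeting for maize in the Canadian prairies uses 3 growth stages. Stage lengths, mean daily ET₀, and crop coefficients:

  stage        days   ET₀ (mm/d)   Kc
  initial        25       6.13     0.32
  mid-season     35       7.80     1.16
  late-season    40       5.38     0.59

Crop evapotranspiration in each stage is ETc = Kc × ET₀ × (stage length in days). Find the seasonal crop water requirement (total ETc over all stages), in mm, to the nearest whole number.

initial: 0.32 × 6.13 × 25 = 49.04 mm
mid-season: 1.16 × 7.80 × 35 = 316.68 mm
late-season: 0.59 × 5.38 × 40 = 126.97 mm
Seasonal total = 492.69 mm

493 mm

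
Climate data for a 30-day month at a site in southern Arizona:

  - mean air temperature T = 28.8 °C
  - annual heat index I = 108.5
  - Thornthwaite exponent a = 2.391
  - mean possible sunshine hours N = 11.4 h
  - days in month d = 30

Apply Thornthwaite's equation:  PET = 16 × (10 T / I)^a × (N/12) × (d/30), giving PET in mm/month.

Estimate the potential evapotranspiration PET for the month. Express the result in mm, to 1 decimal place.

10T/I = 10 × 28.8 / 108.5 = 2.6544
(10T/I)^a = 2.6544^2.391 = 10.3206
Uncorrected PET = 16 × 10.3206 = 165.130 mm
Correction = (N/12)(d/30) = (11.4/12)(30/30) = 0.9500
PET = 165.130 × 0.9500 = 156.874 mm/month

156.9 mm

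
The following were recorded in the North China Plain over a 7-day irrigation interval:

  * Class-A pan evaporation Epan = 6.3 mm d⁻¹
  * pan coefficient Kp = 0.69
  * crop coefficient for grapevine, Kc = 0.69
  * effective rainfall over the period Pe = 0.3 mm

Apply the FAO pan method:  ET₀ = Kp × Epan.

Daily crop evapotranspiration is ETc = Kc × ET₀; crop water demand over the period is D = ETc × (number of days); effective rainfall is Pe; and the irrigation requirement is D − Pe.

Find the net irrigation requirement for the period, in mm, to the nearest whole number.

21 mm

ET₀ = 0.69 × 6.3 = 4.3470 mm/d
ETc = Kc × ET₀ = 0.69 × 4.3470 = 2.9994 mm/d
Crop demand D = ETc × 7 d = 2.9994 × 7 = 20.996 mm
D − Pe = 20.996 − 0.3 = 20.696 mm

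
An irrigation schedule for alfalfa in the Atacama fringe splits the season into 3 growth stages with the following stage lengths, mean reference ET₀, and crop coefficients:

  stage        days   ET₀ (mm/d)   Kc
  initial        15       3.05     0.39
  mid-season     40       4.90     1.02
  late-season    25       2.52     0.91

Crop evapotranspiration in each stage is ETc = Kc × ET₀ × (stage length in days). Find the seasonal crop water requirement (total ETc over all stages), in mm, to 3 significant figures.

275 mm

initial: 0.39 × 3.05 × 15 = 17.84 mm
mid-season: 1.02 × 4.90 × 40 = 199.92 mm
late-season: 0.91 × 2.52 × 25 = 57.33 mm
Seasonal total = 275.09 mm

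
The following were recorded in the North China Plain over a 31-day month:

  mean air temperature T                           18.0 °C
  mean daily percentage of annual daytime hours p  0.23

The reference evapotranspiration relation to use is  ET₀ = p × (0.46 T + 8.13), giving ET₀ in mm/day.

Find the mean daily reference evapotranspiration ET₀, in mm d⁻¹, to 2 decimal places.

3.77 mm d⁻¹

ET₀ = 0.23 × (0.46 × 18.0 + 8.13) = 0.23 × 16.410 = 3.7743 mm/d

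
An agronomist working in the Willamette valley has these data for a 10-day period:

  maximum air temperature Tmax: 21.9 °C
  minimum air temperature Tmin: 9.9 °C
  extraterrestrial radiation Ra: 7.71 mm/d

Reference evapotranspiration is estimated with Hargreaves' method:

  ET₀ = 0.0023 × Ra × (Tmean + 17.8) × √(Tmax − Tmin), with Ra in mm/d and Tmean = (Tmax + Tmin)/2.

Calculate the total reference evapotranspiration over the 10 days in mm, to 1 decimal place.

20.7 mm

Tmean = (21.9 + 9.9)/2 = 15.90 °C
ET₀ = 0.0023 × 7.71 × (15.90 + 17.8) × √12.0 = 0.0023 × 7.71 × 33.70 × 3.4641 = 2.0702 mm/d
Over 10 days: 2.0702 × 10 = 20.702 mm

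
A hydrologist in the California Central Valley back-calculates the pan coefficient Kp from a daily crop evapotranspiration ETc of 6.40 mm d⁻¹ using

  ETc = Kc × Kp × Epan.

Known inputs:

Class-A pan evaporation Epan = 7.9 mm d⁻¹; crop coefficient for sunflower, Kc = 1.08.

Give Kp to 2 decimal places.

0.75

ETc = Kc × Kp × Epan  ⇒  Kp = ETc / (Kc × Epan)
Kp = 6.40 / (1.08 × 7.9) = 6.40 / 8.532 = 0.7501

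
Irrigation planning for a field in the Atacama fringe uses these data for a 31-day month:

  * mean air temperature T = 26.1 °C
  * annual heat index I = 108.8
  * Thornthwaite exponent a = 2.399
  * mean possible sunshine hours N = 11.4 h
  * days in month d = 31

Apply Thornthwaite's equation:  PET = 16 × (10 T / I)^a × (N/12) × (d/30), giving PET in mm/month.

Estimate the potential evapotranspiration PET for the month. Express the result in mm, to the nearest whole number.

128 mm

10T/I = 10 × 26.1 / 108.8 = 2.3989
(10T/I)^a = 2.3989^2.399 = 8.1592
Uncorrected PET = 16 × 8.1592 = 130.547 mm
Correction = (N/12)(d/30) = (11.4/12)(31/30) = 0.9817
PET = 130.547 × 0.9817 = 128.158 mm/month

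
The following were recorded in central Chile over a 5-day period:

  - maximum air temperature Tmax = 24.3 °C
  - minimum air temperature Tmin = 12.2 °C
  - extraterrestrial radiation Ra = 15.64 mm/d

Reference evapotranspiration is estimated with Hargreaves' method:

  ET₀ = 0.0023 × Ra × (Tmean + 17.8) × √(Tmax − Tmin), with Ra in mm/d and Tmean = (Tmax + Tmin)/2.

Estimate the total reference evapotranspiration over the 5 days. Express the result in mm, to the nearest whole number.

23 mm

Tmean = (24.3 + 12.2)/2 = 18.25 °C
ET₀ = 0.0023 × 15.64 × (18.25 + 17.8) × √12.1 = 0.0023 × 15.64 × 36.05 × 3.4785 = 4.5109 mm/d
Over 5 days: 4.5109 × 5 = 22.555 mm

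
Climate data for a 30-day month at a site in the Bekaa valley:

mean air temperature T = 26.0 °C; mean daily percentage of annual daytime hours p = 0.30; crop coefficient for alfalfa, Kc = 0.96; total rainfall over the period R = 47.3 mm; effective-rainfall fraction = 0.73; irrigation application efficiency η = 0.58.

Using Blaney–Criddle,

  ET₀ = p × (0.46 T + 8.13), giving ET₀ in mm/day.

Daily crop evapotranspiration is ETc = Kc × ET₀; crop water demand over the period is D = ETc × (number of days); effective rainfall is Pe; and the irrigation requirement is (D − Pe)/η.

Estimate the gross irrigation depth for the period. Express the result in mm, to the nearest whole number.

ET₀ = 0.30 × (0.46 × 26.0 + 8.13) = 0.30 × 20.090 = 6.0270 mm/d
ETc = Kc × ET₀ = 0.96 × 6.0270 = 5.7859 mm/d
Crop demand D = ETc × 30 d = 5.7859 × 30 = 173.577 mm
Pe = 0.73 × 47.3 = 34.529 mm
D − Pe = 173.577 − 34.529 = 139.048 mm
Gross irrigation = 139.048 / 0.58 = 239.738 mm

240 mm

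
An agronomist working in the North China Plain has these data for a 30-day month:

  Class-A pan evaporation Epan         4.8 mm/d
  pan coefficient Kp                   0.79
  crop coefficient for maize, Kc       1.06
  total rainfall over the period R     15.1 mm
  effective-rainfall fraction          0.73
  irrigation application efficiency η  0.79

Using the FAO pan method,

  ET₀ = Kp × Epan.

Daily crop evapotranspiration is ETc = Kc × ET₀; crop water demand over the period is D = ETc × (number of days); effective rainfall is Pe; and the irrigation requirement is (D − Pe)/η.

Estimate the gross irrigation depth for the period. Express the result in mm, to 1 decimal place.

ET₀ = 0.79 × 4.8 = 3.7920 mm/d
ETc = Kc × ET₀ = 1.06 × 3.7920 = 4.0195 mm/d
Crop demand D = ETc × 30 d = 4.0195 × 30 = 120.585 mm
Pe = 0.73 × 15.1 = 11.023 mm
D − Pe = 120.585 − 11.023 = 109.562 mm
Gross irrigation = 109.562 / 0.79 = 138.686 mm

138.7 mm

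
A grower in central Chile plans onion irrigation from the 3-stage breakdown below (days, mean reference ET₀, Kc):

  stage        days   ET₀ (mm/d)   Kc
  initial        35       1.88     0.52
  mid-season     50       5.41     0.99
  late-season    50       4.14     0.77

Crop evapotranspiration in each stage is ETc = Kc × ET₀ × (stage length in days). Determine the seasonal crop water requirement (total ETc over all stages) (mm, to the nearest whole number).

461 mm

initial: 0.52 × 1.88 × 35 = 34.22 mm
mid-season: 0.99 × 5.41 × 50 = 267.80 mm
late-season: 0.77 × 4.14 × 50 = 159.39 mm
Seasonal total = 461.41 mm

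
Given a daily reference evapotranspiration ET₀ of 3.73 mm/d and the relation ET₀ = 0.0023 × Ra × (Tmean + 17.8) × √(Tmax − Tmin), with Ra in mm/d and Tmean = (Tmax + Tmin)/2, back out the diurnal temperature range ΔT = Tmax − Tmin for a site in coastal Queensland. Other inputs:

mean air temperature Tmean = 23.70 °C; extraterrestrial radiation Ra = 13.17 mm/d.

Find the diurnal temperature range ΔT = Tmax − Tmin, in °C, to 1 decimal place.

√ΔT = ET₀ / [0.0023 × Ra × (Tmean+17.8)] = 3.73 / (0.0023 × 13.17 × 41.50) = 2.9672
ΔT = 2.9672² = 8.804 °C

8.8 °C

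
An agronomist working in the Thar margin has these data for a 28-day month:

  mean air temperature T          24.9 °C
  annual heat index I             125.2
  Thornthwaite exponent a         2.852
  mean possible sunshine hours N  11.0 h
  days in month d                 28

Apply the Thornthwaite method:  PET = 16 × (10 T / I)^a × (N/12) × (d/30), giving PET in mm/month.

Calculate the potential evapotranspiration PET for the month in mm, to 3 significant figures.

97.3 mm

10T/I = 10 × 24.9 / 125.2 = 1.9888
(10T/I)^a = 1.9888^2.852 = 7.1053
Uncorrected PET = 16 × 7.1053 = 113.685 mm
Correction = (N/12)(d/30) = (11.0/12)(28/30) = 0.8556
PET = 113.685 × 0.8556 = 97.269 mm/month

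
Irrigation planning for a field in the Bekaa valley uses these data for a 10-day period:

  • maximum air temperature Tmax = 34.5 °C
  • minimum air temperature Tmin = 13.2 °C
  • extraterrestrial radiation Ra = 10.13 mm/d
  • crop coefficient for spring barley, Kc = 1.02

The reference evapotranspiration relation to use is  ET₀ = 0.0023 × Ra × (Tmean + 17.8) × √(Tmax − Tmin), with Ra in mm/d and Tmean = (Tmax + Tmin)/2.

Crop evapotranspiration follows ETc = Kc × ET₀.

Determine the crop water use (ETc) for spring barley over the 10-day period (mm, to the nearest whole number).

46 mm

Tmean = (34.5 + 13.2)/2 = 23.85 °C
ET₀ = 0.0023 × 10.13 × (23.85 + 17.8) × √21.3 = 0.0023 × 10.13 × 41.65 × 4.6152 = 4.4786 mm/d
ETc = Kc × ET₀ = 1.02 × 4.4786 = 4.5682 mm/d
Over 10 days: 4.5682 × 10 = 45.682 mm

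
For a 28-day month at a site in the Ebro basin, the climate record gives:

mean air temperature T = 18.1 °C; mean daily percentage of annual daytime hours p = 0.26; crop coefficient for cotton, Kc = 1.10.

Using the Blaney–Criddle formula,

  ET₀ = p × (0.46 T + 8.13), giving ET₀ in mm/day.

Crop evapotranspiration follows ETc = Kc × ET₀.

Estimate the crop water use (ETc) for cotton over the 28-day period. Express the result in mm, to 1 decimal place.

131.8 mm

ET₀ = 0.26 × (0.46 × 18.1 + 8.13) = 0.26 × 16.456 = 4.2786 mm/d
ETc = Kc × ET₀ = 1.10 × 4.2786 = 4.7065 mm/d
Over 28 days: 4.7065 × 28 = 131.782 mm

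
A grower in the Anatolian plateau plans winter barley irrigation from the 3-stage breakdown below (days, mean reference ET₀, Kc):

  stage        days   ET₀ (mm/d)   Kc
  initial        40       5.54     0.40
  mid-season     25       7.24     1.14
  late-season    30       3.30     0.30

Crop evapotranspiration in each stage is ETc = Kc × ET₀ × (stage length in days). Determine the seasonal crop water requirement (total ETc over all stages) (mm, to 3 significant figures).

325 mm

initial: 0.40 × 5.54 × 40 = 88.64 mm
mid-season: 1.14 × 7.24 × 25 = 206.34 mm
late-season: 0.30 × 3.30 × 30 = 29.70 mm
Seasonal total = 324.68 mm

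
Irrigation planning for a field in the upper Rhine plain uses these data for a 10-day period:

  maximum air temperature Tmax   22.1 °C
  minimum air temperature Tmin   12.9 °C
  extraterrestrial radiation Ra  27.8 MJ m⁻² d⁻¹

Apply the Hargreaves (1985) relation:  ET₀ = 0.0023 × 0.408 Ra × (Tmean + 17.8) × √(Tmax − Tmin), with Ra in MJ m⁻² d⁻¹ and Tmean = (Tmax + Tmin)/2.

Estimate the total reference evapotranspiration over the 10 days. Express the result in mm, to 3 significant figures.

Tmean = (22.1 + 12.9)/2 = 17.50 °C
0.408 Ra = 0.408 × 27.8 = 11.3424 mm/d equivalent
ET₀ = 0.0023 × 11.3424 × (17.50 + 17.8) × √9.2 = 0.0023 × 11.3424 × 35.30 × 3.0332 = 2.7932 mm/d
Over 10 days: 2.7932 × 10 = 27.932 mm

27.9 mm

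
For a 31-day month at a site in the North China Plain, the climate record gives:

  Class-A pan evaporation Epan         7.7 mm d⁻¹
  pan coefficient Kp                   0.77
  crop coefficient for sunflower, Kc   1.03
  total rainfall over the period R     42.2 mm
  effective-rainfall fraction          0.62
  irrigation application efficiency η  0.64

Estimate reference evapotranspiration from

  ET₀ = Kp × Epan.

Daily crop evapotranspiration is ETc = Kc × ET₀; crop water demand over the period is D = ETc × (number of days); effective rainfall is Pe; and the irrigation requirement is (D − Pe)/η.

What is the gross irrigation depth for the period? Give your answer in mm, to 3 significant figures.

ET₀ = 0.77 × 7.7 = 5.9290 mm/d
ETc = Kc × ET₀ = 1.03 × 5.9290 = 6.1069 mm/d
Crop demand D = ETc × 31 d = 6.1069 × 31 = 189.314 mm
Pe = 0.62 × 42.2 = 26.164 mm
D − Pe = 189.314 − 26.164 = 163.150 mm
Gross irrigation = 163.150 / 0.64 = 254.922 mm

255 mm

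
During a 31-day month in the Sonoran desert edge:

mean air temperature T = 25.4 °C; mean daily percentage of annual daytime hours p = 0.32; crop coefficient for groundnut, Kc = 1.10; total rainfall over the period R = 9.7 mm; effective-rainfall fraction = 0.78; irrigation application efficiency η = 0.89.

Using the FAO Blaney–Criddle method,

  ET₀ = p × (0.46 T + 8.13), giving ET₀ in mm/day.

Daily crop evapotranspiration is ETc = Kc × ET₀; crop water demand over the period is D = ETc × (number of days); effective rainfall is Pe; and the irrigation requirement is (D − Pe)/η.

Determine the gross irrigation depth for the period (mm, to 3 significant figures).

234 mm

ET₀ = 0.32 × (0.46 × 25.4 + 8.13) = 0.32 × 19.814 = 6.3405 mm/d
ETc = Kc × ET₀ = 1.10 × 6.3405 = 6.9746 mm/d
Crop demand D = ETc × 31 d = 6.9746 × 31 = 216.213 mm
Pe = 0.78 × 9.7 = 7.566 mm
D − Pe = 216.213 − 7.566 = 208.647 mm
Gross irrigation = 208.647 / 0.89 = 234.435 mm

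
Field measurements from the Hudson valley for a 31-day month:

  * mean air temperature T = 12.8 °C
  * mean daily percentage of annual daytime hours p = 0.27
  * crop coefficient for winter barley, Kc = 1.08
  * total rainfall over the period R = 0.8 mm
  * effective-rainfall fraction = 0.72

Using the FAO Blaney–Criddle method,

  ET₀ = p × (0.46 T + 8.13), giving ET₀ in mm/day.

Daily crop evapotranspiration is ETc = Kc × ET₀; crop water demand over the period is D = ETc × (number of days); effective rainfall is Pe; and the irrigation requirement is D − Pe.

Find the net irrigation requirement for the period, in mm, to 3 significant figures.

126 mm

ET₀ = 0.27 × (0.46 × 12.8 + 8.13) = 0.27 × 14.018 = 3.7849 mm/d
ETc = Kc × ET₀ = 1.08 × 3.7849 = 4.0877 mm/d
Crop demand D = ETc × 31 d = 4.0877 × 31 = 126.719 mm
Pe = 0.72 × 0.8 = 0.576 mm
D − Pe = 126.719 − 0.576 = 126.143 mm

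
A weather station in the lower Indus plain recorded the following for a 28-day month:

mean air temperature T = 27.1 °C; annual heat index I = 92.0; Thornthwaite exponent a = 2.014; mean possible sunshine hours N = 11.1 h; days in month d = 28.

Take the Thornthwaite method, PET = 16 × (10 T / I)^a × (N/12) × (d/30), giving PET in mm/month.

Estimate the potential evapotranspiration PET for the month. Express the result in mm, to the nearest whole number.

10T/I = 10 × 27.1 / 92.0 = 2.9457
(10T/I)^a = 2.9457^2.014 = 8.8094
Uncorrected PET = 16 × 8.8094 = 140.950 mm
Correction = (N/12)(d/30) = (11.1/12)(28/30) = 0.8633
PET = 140.950 × 0.8633 = 121.682 mm/month

122 mm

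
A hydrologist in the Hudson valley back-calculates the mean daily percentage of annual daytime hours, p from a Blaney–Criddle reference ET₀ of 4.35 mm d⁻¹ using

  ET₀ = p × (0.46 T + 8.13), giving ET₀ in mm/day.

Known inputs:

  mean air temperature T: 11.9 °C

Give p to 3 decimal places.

0.320

p = ET₀ / (0.46 T + 8.13) = 4.35 / (0.46 × 11.9 + 8.13) = 4.35 / 13.604 = 0.3198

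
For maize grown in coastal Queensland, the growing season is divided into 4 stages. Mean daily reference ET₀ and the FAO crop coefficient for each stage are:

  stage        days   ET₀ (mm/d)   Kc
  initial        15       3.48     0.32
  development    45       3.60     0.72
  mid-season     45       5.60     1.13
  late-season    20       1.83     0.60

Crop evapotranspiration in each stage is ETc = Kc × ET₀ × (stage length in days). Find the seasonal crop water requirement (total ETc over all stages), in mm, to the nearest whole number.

440 mm

initial: 0.32 × 3.48 × 15 = 16.70 mm
development: 0.72 × 3.60 × 45 = 116.64 mm
mid-season: 1.13 × 5.60 × 45 = 284.76 mm
late-season: 0.60 × 1.83 × 20 = 21.96 mm
Seasonal total = 440.06 mm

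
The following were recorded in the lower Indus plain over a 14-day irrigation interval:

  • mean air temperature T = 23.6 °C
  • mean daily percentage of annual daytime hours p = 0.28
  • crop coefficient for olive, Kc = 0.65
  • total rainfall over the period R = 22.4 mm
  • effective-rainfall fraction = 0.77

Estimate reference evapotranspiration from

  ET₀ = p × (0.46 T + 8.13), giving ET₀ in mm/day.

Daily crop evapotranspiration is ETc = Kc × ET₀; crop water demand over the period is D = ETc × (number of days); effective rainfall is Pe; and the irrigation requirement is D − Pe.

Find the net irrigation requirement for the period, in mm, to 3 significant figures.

31.1 mm

ET₀ = 0.28 × (0.46 × 23.6 + 8.13) = 0.28 × 18.986 = 5.3161 mm/d
ETc = Kc × ET₀ = 0.65 × 5.3161 = 3.4555 mm/d
Crop demand D = ETc × 14 d = 3.4555 × 14 = 48.377 mm
Pe = 0.77 × 22.4 = 17.248 mm
D − Pe = 48.377 − 17.248 = 31.129 mm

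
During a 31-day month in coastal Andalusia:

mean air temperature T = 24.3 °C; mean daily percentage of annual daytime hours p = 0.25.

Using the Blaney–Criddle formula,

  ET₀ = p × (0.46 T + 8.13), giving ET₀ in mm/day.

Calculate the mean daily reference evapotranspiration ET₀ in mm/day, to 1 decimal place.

ET₀ = 0.25 × (0.46 × 24.3 + 8.13) = 0.25 × 19.308 = 4.8270 mm/d

4.8 mm/day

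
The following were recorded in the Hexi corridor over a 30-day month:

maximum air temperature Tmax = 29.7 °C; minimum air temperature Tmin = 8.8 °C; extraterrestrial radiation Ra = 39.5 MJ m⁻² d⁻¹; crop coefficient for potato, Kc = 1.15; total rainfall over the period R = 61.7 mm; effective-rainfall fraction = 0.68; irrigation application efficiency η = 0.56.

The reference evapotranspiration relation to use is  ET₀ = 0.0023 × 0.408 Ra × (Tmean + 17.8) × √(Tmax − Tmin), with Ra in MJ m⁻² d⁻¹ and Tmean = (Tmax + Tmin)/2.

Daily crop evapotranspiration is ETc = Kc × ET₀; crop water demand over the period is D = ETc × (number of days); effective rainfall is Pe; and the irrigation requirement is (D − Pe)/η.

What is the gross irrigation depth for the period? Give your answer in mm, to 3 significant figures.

312 mm

Tmean = (29.7 + 8.8)/2 = 19.25 °C
0.408 Ra = 0.408 × 39.5 = 16.1160 mm/d equivalent
ET₀ = 0.0023 × 16.1160 × (19.25 + 17.8) × √20.9 = 0.0023 × 16.1160 × 37.05 × 4.5717 = 6.2784 mm/d
ETc = Kc × ET₀ = 1.15 × 6.2784 = 7.2202 mm/d
Crop demand D = ETc × 30 d = 7.2202 × 30 = 216.606 mm
Pe = 0.68 × 61.7 = 41.956 mm
D − Pe = 216.606 − 41.956 = 174.650 mm
Gross irrigation = 174.650 / 0.56 = 311.875 mm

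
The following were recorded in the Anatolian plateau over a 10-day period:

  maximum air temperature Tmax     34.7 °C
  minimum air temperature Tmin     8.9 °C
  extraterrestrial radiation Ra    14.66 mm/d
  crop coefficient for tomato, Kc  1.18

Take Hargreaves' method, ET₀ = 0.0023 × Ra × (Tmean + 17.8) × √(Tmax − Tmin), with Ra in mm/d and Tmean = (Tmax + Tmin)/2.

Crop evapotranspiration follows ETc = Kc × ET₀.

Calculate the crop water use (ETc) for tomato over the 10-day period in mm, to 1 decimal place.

80.0 mm

Tmean = (34.7 + 8.9)/2 = 21.80 °C
ET₀ = 0.0023 × 14.66 × (21.80 + 17.8) × √25.8 = 0.0023 × 14.66 × 39.60 × 5.0794 = 6.7822 mm/d
ETc = Kc × ET₀ = 1.18 × 6.7822 = 8.0030 mm/d
Over 10 days: 8.0030 × 10 = 80.030 mm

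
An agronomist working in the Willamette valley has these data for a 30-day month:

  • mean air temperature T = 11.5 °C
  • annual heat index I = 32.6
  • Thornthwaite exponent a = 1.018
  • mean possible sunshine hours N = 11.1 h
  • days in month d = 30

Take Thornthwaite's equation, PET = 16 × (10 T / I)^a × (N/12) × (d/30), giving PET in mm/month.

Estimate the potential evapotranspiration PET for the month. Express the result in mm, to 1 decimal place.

53.4 mm

10T/I = 10 × 11.5 / 32.6 = 3.5276
(10T/I)^a = 3.5276^1.018 = 3.6086
Uncorrected PET = 16 × 3.6086 = 57.738 mm
Correction = (N/12)(d/30) = (11.1/12)(30/30) = 0.9250
PET = 57.738 × 0.9250 = 53.408 mm/month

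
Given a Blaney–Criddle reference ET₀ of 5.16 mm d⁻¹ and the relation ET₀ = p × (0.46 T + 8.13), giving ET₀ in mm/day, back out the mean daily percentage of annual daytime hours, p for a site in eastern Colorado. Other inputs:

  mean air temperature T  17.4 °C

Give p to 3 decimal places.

p = ET₀ / (0.46 T + 8.13) = 5.16 / (0.46 × 17.4 + 8.13) = 5.16 / 16.134 = 0.3198

0.320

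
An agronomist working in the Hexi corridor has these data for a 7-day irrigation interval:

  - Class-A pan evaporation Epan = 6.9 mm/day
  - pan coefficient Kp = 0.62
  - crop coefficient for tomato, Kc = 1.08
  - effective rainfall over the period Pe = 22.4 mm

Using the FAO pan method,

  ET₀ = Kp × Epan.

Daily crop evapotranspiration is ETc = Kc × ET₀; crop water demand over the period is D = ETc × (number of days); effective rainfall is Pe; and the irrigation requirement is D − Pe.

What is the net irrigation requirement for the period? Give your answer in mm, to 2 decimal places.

ET₀ = 0.62 × 6.9 = 4.2780 mm/d
ETc = Kc × ET₀ = 1.08 × 4.2780 = 4.6202 mm/d
Crop demand D = ETc × 7 d = 4.6202 × 7 = 32.341 mm
D − Pe = 32.341 − 22.4 = 9.941 mm

9.94 mm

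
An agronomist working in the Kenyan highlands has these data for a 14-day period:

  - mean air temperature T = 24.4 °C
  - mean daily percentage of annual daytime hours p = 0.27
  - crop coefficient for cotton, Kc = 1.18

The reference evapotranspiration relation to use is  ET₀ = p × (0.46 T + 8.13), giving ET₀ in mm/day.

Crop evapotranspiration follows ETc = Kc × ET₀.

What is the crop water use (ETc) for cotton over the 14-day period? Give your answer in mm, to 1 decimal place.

ET₀ = 0.27 × (0.46 × 24.4 + 8.13) = 0.27 × 19.354 = 5.2256 mm/d
ETc = Kc × ET₀ = 1.18 × 5.2256 = 6.1662 mm/d
Over 14 days: 6.1662 × 14 = 86.327 mm

86.3 mm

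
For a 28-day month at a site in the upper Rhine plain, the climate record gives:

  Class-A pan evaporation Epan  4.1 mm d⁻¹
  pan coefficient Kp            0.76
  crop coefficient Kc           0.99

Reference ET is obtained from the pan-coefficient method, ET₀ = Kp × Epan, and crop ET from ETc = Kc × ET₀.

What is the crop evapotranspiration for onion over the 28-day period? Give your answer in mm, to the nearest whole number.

86 mm

ET₀ = 0.76 × 4.1 = 3.1160 mm/d
ETc = Kc × ET₀ = 0.99 × 3.1160 = 3.0848 mm/d
Over 28 days: 3.0848 × 28 = 86.374 mm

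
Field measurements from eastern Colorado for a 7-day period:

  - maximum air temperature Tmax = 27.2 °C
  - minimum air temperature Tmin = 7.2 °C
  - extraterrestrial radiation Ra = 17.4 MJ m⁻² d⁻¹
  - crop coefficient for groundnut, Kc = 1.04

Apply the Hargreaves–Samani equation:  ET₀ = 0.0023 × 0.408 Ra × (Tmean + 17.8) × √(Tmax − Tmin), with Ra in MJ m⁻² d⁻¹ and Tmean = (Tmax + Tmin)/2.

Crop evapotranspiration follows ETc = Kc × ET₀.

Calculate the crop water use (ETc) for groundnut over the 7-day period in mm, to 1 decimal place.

Tmean = (27.2 + 7.2)/2 = 17.20 °C
0.408 Ra = 0.408 × 17.4 = 7.0992 mm/d equivalent
ET₀ = 0.0023 × 7.0992 × (17.20 + 17.8) × √20.0 = 0.0023 × 7.0992 × 35.00 × 4.4721 = 2.5557 mm/d
ETc = Kc × ET₀ = 1.04 × 2.5557 = 2.6579 mm/d
Over 7 days: 2.6579 × 7 = 18.605 mm

18.6 mm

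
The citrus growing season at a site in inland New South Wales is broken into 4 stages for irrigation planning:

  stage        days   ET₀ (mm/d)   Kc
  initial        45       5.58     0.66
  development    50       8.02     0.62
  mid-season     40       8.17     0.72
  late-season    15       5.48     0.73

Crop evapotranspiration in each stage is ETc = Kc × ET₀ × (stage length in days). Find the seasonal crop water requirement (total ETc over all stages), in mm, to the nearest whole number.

initial: 0.66 × 5.58 × 45 = 165.73 mm
development: 0.62 × 8.02 × 50 = 248.62 mm
mid-season: 0.72 × 8.17 × 40 = 235.30 mm
late-season: 0.73 × 5.48 × 15 = 60.01 mm
Seasonal total = 709.66 mm

710 mm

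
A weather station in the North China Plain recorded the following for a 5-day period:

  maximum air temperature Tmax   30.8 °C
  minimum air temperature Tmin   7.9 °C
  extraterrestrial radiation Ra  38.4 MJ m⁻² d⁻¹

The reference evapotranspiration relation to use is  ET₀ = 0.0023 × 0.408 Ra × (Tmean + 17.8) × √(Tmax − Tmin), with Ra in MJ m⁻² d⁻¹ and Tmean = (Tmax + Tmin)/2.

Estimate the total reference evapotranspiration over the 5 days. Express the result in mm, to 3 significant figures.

32.0 mm

Tmean = (30.8 + 7.9)/2 = 19.35 °C
0.408 Ra = 0.408 × 38.4 = 15.6672 mm/d equivalent
ET₀ = 0.0023 × 15.6672 × (19.35 + 17.8) × √22.9 = 0.0023 × 15.6672 × 37.15 × 4.7854 = 6.4061 mm/d
Over 5 days: 6.4061 × 5 = 32.031 mm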